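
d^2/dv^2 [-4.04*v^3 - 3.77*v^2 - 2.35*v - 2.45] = -24.24*v - 7.54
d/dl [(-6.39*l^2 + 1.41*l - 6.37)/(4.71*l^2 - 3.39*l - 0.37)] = (15.021*l^2 + 64.734*l - 22.116)/(22.1841*l^4 - 31.9338*l^3 + 8.0067*l^2 + 2.5086*l + 0.1369)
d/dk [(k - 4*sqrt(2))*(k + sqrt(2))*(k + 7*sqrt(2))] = 3*k^2 + 8*sqrt(2)*k - 50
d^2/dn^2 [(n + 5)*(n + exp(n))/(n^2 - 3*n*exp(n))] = 2*(2*n^5*exp(n) + 6*n^4*exp(2*n) + 6*n^4*exp(n) + 18*n^3*exp(2*n) - 36*n^3*exp(n) + 5*n^3 + 15*n^2*exp(n) - 45*n*exp(2*n) + 45*exp(3*n))/(n^3*(n^3 - 9*n^2*exp(n) + 27*n*exp(2*n) - 27*exp(3*n)))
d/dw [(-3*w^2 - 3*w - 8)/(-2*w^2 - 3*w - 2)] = (3*w^2 - 20*w - 18)/(4*w^4 + 12*w^3 + 17*w^2 + 12*w + 4)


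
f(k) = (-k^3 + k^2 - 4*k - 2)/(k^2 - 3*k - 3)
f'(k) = (3 - 2*k)*(-k^3 + k^2 - 4*k - 2)/(k^2 - 3*k - 3)^2 + (-3*k^2 + 2*k - 4)/(k^2 - 3*k - 3)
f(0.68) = 1.00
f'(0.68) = 0.52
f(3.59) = 56.40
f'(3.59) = 307.56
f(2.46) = 4.78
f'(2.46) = 6.10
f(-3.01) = 3.07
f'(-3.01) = -0.63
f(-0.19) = 0.50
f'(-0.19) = 1.17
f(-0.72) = -5.51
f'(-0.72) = 97.81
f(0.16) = 0.76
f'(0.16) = 0.50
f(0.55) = 0.93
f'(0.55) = 0.47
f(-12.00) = 10.84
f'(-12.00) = -0.95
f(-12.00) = 10.84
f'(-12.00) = -0.95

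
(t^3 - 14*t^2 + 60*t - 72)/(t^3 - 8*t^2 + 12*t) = (t - 6)/t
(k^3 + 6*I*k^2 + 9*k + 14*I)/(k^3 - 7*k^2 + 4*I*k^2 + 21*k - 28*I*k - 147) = (k^2 - I*k + 2)/(k^2 - k*(7 + 3*I) + 21*I)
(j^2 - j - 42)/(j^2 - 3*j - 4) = (-j^2 + j + 42)/(-j^2 + 3*j + 4)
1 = 1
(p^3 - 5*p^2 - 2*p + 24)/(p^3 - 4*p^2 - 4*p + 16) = (p - 3)/(p - 2)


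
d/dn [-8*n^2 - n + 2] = -16*n - 1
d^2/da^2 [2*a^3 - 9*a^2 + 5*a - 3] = 12*a - 18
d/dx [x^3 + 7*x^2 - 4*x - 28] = 3*x^2 + 14*x - 4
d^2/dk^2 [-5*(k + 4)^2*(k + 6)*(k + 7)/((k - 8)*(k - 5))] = 10*(-k^6 + 39*k^5 - 627*k^4 - 1199*k^3 + 40584*k^2 - 9312*k - 628768)/(k^6 - 39*k^5 + 627*k^4 - 5317*k^3 + 25080*k^2 - 62400*k + 64000)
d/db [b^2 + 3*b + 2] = 2*b + 3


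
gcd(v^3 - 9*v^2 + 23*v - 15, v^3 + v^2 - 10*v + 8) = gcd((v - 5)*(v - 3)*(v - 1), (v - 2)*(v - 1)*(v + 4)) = v - 1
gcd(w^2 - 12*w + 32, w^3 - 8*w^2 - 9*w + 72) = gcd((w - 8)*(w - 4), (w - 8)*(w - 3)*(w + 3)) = w - 8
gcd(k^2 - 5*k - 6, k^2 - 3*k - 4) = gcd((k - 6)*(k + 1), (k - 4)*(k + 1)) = k + 1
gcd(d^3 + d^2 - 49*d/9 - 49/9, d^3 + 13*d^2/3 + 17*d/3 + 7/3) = d^2 + 10*d/3 + 7/3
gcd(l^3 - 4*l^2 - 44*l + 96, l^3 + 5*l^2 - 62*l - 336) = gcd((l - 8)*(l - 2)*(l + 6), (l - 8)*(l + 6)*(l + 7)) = l^2 - 2*l - 48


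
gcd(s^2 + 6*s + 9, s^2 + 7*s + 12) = s + 3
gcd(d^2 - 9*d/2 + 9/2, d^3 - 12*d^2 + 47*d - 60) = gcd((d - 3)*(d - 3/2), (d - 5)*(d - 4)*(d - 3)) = d - 3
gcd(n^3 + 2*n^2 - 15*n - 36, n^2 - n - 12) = n^2 - n - 12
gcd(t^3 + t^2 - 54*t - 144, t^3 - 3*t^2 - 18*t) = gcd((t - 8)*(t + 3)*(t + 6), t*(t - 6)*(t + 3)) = t + 3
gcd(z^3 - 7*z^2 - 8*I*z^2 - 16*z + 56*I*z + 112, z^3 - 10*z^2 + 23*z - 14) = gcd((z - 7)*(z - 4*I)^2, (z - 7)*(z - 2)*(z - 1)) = z - 7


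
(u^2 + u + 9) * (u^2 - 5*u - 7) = u^4 - 4*u^3 - 3*u^2 - 52*u - 63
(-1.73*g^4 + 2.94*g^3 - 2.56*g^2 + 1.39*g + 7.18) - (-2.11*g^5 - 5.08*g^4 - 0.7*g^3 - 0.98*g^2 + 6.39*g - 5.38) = 2.11*g^5 + 3.35*g^4 + 3.64*g^3 - 1.58*g^2 - 5.0*g + 12.56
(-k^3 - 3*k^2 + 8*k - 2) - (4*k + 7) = -k^3 - 3*k^2 + 4*k - 9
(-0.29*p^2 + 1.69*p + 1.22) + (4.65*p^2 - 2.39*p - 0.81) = 4.36*p^2 - 0.7*p + 0.41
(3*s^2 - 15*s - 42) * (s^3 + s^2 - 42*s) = 3*s^5 - 12*s^4 - 183*s^3 + 588*s^2 + 1764*s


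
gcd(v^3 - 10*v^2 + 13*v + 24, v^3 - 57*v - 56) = v^2 - 7*v - 8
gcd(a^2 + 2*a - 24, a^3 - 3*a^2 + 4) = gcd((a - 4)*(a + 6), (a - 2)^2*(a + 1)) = 1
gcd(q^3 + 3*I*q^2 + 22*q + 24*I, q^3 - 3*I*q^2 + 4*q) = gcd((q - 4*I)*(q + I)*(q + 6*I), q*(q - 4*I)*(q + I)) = q^2 - 3*I*q + 4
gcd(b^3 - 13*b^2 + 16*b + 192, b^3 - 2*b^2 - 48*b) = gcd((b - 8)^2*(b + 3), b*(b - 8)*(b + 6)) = b - 8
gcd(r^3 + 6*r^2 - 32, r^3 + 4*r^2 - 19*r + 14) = r - 2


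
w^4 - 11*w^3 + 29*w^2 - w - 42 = (w - 7)*(w - 3)*(w - 2)*(w + 1)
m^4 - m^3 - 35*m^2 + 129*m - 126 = (m - 3)^2*(m - 2)*(m + 7)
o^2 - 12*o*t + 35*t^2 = (o - 7*t)*(o - 5*t)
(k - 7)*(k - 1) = k^2 - 8*k + 7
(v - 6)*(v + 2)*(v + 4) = v^3 - 28*v - 48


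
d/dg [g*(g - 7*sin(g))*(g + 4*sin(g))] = -3*g^2*cos(g) + 3*g^2 - 6*g*sin(g) - 28*g*sin(2*g) - 28*sin(g)^2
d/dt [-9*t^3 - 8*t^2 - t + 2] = -27*t^2 - 16*t - 1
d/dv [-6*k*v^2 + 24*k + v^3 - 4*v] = -12*k*v + 3*v^2 - 4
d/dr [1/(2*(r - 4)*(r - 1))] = (5/2 - r)/(r^4 - 10*r^3 + 33*r^2 - 40*r + 16)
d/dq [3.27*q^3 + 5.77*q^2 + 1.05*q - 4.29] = 9.81*q^2 + 11.54*q + 1.05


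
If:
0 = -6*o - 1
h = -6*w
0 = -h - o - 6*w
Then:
No Solution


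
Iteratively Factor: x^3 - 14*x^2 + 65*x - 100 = (x - 4)*(x^2 - 10*x + 25) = (x - 5)*(x - 4)*(x - 5)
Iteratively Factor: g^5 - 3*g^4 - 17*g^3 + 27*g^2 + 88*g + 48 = (g - 4)*(g^4 + g^3 - 13*g^2 - 25*g - 12) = (g - 4)*(g + 3)*(g^3 - 2*g^2 - 7*g - 4) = (g - 4)*(g + 1)*(g + 3)*(g^2 - 3*g - 4) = (g - 4)*(g + 1)^2*(g + 3)*(g - 4)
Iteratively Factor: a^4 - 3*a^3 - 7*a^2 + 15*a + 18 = (a + 2)*(a^3 - 5*a^2 + 3*a + 9) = (a - 3)*(a + 2)*(a^2 - 2*a - 3) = (a - 3)*(a + 1)*(a + 2)*(a - 3)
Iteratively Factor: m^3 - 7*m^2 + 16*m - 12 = (m - 3)*(m^2 - 4*m + 4) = (m - 3)*(m - 2)*(m - 2)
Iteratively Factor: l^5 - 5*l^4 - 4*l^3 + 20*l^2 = (l)*(l^4 - 5*l^3 - 4*l^2 + 20*l) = l*(l - 5)*(l^3 - 4*l) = l*(l - 5)*(l - 2)*(l^2 + 2*l) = l*(l - 5)*(l - 2)*(l + 2)*(l)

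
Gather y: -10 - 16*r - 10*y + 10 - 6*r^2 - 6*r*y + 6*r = -6*r^2 - 10*r + y*(-6*r - 10)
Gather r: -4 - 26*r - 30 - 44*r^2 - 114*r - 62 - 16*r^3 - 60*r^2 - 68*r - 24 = -16*r^3 - 104*r^2 - 208*r - 120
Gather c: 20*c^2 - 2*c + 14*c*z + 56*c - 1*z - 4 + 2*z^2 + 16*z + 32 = 20*c^2 + c*(14*z + 54) + 2*z^2 + 15*z + 28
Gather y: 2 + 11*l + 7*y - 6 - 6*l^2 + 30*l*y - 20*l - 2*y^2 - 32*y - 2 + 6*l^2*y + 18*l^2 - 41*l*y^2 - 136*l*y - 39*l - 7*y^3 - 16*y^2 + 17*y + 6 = 12*l^2 - 48*l - 7*y^3 + y^2*(-41*l - 18) + y*(6*l^2 - 106*l - 8)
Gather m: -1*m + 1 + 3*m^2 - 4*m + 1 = 3*m^2 - 5*m + 2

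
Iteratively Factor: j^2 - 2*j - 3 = (j + 1)*(j - 3)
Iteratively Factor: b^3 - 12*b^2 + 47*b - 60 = (b - 3)*(b^2 - 9*b + 20) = (b - 5)*(b - 3)*(b - 4)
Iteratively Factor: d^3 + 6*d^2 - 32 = (d + 4)*(d^2 + 2*d - 8) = (d - 2)*(d + 4)*(d + 4)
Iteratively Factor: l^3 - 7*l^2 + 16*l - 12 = (l - 2)*(l^2 - 5*l + 6) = (l - 2)^2*(l - 3)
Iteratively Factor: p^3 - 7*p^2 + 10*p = (p - 5)*(p^2 - 2*p) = p*(p - 5)*(p - 2)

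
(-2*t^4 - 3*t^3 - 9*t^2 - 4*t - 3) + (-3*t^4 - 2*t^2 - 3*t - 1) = -5*t^4 - 3*t^3 - 11*t^2 - 7*t - 4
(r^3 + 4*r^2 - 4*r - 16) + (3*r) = r^3 + 4*r^2 - r - 16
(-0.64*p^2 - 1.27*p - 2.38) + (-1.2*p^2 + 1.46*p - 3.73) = -1.84*p^2 + 0.19*p - 6.11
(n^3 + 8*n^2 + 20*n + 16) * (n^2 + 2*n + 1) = n^5 + 10*n^4 + 37*n^3 + 64*n^2 + 52*n + 16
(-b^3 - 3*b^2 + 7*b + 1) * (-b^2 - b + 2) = b^5 + 4*b^4 - 6*b^3 - 14*b^2 + 13*b + 2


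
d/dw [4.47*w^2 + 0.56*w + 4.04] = 8.94*w + 0.56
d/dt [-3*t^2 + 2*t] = 2 - 6*t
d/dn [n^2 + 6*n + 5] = 2*n + 6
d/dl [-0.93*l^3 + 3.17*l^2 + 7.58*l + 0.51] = -2.79*l^2 + 6.34*l + 7.58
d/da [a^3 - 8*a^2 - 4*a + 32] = 3*a^2 - 16*a - 4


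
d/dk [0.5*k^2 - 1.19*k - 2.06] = 1.0*k - 1.19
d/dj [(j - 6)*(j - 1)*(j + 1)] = 3*j^2 - 12*j - 1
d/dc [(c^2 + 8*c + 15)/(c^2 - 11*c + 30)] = (-19*c^2 + 30*c + 405)/(c^4 - 22*c^3 + 181*c^2 - 660*c + 900)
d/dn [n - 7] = 1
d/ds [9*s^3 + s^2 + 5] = s*(27*s + 2)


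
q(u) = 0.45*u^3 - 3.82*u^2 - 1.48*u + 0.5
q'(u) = 1.35*u^2 - 7.64*u - 1.48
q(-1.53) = -7.79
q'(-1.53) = 13.37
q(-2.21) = -19.74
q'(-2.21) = 22.00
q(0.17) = 0.14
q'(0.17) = -2.74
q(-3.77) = -72.33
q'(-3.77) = 46.51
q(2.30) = -17.64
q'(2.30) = -11.91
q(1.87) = -12.68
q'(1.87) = -11.05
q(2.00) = -14.14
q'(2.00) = -11.36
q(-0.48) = 0.28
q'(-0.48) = 2.50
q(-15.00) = -2355.55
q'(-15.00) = 416.87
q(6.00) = -48.70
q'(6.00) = 1.28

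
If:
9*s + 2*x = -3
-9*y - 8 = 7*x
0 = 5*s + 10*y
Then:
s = -5/72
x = -19/16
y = 5/144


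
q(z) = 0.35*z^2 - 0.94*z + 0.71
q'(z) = 0.7*z - 0.94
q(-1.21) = 2.36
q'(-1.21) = -1.79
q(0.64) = 0.25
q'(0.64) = -0.49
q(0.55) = 0.30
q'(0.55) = -0.56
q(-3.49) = 8.25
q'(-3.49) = -3.38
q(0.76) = 0.20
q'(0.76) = -0.41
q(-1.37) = 2.65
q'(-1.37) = -1.90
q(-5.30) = 15.52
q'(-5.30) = -4.65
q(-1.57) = 3.05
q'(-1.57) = -2.04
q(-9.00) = 37.52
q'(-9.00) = -7.24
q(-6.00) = 18.95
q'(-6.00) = -5.14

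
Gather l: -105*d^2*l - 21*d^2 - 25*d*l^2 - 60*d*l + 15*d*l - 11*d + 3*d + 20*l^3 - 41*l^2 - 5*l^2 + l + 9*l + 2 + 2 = -21*d^2 - 8*d + 20*l^3 + l^2*(-25*d - 46) + l*(-105*d^2 - 45*d + 10) + 4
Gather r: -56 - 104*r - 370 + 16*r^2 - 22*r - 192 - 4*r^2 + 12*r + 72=12*r^2 - 114*r - 546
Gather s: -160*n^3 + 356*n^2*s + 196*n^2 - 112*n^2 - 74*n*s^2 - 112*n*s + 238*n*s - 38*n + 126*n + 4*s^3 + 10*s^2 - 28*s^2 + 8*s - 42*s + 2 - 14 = -160*n^3 + 84*n^2 + 88*n + 4*s^3 + s^2*(-74*n - 18) + s*(356*n^2 + 126*n - 34) - 12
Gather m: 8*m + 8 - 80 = 8*m - 72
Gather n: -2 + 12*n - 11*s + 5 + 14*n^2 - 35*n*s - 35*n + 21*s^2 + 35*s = 14*n^2 + n*(-35*s - 23) + 21*s^2 + 24*s + 3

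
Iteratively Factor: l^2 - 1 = (l - 1)*(l + 1)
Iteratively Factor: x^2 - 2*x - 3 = (x - 3)*(x + 1)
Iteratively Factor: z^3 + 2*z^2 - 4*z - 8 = (z + 2)*(z^2 - 4) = (z - 2)*(z + 2)*(z + 2)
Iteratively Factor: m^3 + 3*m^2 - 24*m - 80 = (m - 5)*(m^2 + 8*m + 16) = (m - 5)*(m + 4)*(m + 4)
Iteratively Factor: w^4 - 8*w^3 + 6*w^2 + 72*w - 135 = (w - 3)*(w^3 - 5*w^2 - 9*w + 45) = (w - 3)*(w + 3)*(w^2 - 8*w + 15) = (w - 5)*(w - 3)*(w + 3)*(w - 3)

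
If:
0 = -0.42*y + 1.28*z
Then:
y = 3.04761904761905*z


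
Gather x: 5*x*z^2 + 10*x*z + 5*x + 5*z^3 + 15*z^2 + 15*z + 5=x*(5*z^2 + 10*z + 5) + 5*z^3 + 15*z^2 + 15*z + 5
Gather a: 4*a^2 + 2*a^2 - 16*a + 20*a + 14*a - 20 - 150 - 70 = 6*a^2 + 18*a - 240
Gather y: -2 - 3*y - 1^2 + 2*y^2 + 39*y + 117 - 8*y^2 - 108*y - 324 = -6*y^2 - 72*y - 210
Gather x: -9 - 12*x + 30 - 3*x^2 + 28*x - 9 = -3*x^2 + 16*x + 12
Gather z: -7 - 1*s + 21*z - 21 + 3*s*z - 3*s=-4*s + z*(3*s + 21) - 28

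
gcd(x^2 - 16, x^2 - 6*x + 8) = x - 4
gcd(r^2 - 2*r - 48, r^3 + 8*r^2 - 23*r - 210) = r + 6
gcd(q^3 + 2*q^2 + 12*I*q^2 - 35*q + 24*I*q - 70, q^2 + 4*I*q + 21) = q + 7*I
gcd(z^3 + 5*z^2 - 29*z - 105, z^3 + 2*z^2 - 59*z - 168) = z^2 + 10*z + 21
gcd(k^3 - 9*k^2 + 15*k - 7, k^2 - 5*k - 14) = k - 7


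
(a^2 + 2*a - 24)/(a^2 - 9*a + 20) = (a + 6)/(a - 5)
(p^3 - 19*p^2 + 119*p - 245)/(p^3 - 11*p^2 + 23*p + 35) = (p - 7)/(p + 1)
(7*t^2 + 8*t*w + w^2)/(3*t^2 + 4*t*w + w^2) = (7*t + w)/(3*t + w)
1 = 1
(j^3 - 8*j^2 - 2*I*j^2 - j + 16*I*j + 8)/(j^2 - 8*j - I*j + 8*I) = j - I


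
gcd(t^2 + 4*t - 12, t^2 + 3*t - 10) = t - 2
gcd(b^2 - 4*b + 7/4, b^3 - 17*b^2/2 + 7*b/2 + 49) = b - 7/2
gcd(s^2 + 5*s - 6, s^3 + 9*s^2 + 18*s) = s + 6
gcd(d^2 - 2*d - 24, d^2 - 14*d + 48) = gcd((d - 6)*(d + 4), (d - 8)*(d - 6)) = d - 6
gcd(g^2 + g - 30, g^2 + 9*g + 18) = g + 6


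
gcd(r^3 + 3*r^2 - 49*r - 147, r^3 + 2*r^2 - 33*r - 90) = r + 3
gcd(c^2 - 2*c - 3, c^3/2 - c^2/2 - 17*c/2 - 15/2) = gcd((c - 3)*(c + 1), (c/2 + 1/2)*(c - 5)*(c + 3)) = c + 1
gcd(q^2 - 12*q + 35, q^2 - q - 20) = q - 5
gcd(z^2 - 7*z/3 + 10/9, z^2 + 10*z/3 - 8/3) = z - 2/3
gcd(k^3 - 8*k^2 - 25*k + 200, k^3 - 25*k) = k^2 - 25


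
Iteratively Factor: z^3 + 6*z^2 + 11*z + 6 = (z + 3)*(z^2 + 3*z + 2) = (z + 2)*(z + 3)*(z + 1)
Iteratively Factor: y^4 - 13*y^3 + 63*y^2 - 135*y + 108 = (y - 3)*(y^3 - 10*y^2 + 33*y - 36) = (y - 3)^2*(y^2 - 7*y + 12) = (y - 4)*(y - 3)^2*(y - 3)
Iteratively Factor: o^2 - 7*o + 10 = (o - 5)*(o - 2)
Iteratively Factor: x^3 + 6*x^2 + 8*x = (x + 2)*(x^2 + 4*x) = x*(x + 2)*(x + 4)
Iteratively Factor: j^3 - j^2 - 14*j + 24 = (j - 2)*(j^2 + j - 12) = (j - 2)*(j + 4)*(j - 3)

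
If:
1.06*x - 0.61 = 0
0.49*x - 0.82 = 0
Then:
No Solution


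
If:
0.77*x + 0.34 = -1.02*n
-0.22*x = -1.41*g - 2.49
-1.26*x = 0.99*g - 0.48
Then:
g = -1.52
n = -1.52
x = 1.58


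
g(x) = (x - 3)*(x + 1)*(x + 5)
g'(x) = (x - 3)*(x + 1) + (x - 3)*(x + 5) + (x + 1)*(x + 5) = 3*x^2 + 6*x - 13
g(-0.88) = -1.92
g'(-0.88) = -15.96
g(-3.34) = 24.63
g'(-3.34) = 0.43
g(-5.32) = -11.50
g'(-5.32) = 39.99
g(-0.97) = -0.48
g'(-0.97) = -16.00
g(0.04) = -15.52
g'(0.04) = -12.76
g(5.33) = 152.36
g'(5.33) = 104.21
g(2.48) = -13.54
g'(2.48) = 20.33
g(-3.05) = 24.18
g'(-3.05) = -3.39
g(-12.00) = -1155.00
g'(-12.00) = 347.00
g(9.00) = 840.00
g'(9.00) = 284.00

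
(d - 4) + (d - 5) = 2*d - 9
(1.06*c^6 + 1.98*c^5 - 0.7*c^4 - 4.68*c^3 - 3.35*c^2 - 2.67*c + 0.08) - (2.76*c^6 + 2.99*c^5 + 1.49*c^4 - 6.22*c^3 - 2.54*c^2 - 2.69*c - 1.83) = -1.7*c^6 - 1.01*c^5 - 2.19*c^4 + 1.54*c^3 - 0.81*c^2 + 0.02*c + 1.91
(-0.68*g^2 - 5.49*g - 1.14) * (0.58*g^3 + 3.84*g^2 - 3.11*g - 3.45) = -0.3944*g^5 - 5.7954*g^4 - 19.628*g^3 + 15.0423*g^2 + 22.4859*g + 3.933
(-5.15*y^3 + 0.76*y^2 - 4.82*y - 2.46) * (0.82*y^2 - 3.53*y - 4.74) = -4.223*y^5 + 18.8027*y^4 + 17.7758*y^3 + 11.395*y^2 + 31.5306*y + 11.6604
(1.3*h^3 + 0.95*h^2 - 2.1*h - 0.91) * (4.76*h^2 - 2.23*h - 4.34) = 6.188*h^5 + 1.623*h^4 - 17.7565*h^3 - 3.7716*h^2 + 11.1433*h + 3.9494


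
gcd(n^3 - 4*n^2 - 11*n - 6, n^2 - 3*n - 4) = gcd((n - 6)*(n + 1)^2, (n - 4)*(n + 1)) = n + 1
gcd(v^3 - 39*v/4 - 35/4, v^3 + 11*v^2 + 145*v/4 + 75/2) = v + 5/2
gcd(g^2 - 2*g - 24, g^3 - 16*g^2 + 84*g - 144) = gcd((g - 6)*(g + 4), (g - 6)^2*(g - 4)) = g - 6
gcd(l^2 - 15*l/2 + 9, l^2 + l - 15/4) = l - 3/2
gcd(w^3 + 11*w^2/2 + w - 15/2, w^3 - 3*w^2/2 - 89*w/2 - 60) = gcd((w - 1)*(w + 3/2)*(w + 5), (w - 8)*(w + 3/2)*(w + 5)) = w^2 + 13*w/2 + 15/2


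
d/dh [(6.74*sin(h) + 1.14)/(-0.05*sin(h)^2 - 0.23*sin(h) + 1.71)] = (0.337*sin(h)^2 + 0.114*sin(h) + 11.7876)*cos(h)/(0.0025*sin(h)^4 + 0.023*sin(h)^3 - 0.1181*sin(h)^2 - 0.7866*sin(h) + 2.9241)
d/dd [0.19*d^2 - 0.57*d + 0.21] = 0.38*d - 0.57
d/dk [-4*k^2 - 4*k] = -8*k - 4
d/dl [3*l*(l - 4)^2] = 3*(l - 4)*(3*l - 4)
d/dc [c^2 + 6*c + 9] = 2*c + 6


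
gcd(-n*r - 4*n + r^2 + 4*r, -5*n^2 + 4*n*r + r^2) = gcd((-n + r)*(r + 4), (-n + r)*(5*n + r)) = -n + r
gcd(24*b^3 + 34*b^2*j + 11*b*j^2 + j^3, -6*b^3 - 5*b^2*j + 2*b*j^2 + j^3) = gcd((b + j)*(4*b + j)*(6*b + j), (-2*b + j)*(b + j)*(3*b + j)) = b + j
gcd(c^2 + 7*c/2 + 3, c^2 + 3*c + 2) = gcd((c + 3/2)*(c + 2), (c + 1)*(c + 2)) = c + 2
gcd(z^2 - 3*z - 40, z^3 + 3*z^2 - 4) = 1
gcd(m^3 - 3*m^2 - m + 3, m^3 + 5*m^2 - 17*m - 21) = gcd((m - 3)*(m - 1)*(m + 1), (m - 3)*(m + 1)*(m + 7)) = m^2 - 2*m - 3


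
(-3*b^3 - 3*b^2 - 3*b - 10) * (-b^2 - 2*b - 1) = 3*b^5 + 9*b^4 + 12*b^3 + 19*b^2 + 23*b + 10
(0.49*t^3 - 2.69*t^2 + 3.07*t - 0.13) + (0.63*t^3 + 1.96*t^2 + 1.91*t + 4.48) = 1.12*t^3 - 0.73*t^2 + 4.98*t + 4.35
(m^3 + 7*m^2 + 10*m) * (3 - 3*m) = -3*m^4 - 18*m^3 - 9*m^2 + 30*m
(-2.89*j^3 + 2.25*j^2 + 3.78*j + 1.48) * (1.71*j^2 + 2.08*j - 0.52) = -4.9419*j^5 - 2.1637*j^4 + 12.6466*j^3 + 9.2232*j^2 + 1.1128*j - 0.7696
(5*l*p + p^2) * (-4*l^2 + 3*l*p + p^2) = -20*l^3*p + 11*l^2*p^2 + 8*l*p^3 + p^4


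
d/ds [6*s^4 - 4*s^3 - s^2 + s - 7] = 24*s^3 - 12*s^2 - 2*s + 1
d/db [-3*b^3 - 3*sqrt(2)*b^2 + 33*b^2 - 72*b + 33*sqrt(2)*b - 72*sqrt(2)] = -9*b^2 - 6*sqrt(2)*b + 66*b - 72 + 33*sqrt(2)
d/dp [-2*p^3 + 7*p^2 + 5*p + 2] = -6*p^2 + 14*p + 5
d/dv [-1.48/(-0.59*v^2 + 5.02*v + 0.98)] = (7.4296 - 1.7464*v)/(-0.59*v^2 + 5.02*v + 0.98)^2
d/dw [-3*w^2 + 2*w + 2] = 2 - 6*w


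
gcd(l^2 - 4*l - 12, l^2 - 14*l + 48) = l - 6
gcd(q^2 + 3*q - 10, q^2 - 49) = 1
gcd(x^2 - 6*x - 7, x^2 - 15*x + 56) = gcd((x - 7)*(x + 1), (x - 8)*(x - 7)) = x - 7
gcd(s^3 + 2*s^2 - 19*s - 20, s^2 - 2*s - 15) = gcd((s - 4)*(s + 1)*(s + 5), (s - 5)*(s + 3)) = 1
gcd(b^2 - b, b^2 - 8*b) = b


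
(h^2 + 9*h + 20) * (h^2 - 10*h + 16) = h^4 - h^3 - 54*h^2 - 56*h + 320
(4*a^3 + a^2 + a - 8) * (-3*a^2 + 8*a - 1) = -12*a^5 + 29*a^4 + a^3 + 31*a^2 - 65*a + 8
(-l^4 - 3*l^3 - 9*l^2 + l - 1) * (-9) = 9*l^4 + 27*l^3 + 81*l^2 - 9*l + 9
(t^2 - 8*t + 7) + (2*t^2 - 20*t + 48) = 3*t^2 - 28*t + 55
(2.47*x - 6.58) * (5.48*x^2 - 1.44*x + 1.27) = 13.5356*x^3 - 39.6152*x^2 + 12.6121*x - 8.3566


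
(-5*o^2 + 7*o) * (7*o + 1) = -35*o^3 + 44*o^2 + 7*o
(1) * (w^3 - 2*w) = w^3 - 2*w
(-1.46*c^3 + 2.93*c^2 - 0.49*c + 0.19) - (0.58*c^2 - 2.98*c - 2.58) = -1.46*c^3 + 2.35*c^2 + 2.49*c + 2.77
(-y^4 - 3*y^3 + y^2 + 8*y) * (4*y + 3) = -4*y^5 - 15*y^4 - 5*y^3 + 35*y^2 + 24*y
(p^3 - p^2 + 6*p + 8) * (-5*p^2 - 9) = -5*p^5 + 5*p^4 - 39*p^3 - 31*p^2 - 54*p - 72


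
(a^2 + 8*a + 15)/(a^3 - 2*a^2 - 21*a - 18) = (a + 5)/(a^2 - 5*a - 6)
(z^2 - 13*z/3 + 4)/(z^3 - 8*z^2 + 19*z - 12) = (z - 4/3)/(z^2 - 5*z + 4)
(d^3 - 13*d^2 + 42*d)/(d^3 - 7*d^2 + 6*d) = (d - 7)/(d - 1)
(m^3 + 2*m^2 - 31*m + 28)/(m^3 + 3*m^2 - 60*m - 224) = (m^2 - 5*m + 4)/(m^2 - 4*m - 32)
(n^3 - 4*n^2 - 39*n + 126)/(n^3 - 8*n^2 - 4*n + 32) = (n^3 - 4*n^2 - 39*n + 126)/(n^3 - 8*n^2 - 4*n + 32)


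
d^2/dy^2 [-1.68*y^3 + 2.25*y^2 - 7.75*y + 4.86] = 4.5 - 10.08*y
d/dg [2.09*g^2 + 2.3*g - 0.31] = 4.18*g + 2.3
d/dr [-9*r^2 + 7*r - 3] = 7 - 18*r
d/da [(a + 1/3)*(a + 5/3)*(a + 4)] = 3*a^2 + 12*a + 77/9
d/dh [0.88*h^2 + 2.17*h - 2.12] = 1.76*h + 2.17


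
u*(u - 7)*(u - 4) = u^3 - 11*u^2 + 28*u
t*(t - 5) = t^2 - 5*t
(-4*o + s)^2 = 16*o^2 - 8*o*s + s^2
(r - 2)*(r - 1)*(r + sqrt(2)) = r^3 - 3*r^2 + sqrt(2)*r^2 - 3*sqrt(2)*r + 2*r + 2*sqrt(2)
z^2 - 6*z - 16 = (z - 8)*(z + 2)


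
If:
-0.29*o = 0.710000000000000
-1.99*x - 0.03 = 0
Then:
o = -2.45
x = -0.02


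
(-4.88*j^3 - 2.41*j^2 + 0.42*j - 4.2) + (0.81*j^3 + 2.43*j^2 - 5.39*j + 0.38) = -4.07*j^3 + 0.02*j^2 - 4.97*j - 3.82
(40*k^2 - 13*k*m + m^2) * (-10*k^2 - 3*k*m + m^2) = -400*k^4 + 10*k^3*m + 69*k^2*m^2 - 16*k*m^3 + m^4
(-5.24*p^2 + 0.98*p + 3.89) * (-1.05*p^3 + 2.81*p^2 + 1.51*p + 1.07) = 5.502*p^5 - 15.7534*p^4 - 9.2431*p^3 + 6.8039*p^2 + 6.9225*p + 4.1623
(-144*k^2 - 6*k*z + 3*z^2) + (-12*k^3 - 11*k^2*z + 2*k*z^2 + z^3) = -12*k^3 - 11*k^2*z - 144*k^2 + 2*k*z^2 - 6*k*z + z^3 + 3*z^2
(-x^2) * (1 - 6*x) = 6*x^3 - x^2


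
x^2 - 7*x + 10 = (x - 5)*(x - 2)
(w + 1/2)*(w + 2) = w^2 + 5*w/2 + 1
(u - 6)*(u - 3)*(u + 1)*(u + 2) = u^4 - 6*u^3 - 7*u^2 + 36*u + 36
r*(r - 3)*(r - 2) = r^3 - 5*r^2 + 6*r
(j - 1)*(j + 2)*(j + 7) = j^3 + 8*j^2 + 5*j - 14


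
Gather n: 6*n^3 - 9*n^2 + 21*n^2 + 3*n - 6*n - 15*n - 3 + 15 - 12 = 6*n^3 + 12*n^2 - 18*n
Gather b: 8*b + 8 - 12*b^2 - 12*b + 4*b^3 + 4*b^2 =4*b^3 - 8*b^2 - 4*b + 8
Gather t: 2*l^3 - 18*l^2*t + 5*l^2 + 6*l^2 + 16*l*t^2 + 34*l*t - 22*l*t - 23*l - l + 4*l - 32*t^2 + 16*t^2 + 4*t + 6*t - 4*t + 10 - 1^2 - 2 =2*l^3 + 11*l^2 - 20*l + t^2*(16*l - 16) + t*(-18*l^2 + 12*l + 6) + 7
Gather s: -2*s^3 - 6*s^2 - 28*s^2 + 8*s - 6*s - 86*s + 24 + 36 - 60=-2*s^3 - 34*s^2 - 84*s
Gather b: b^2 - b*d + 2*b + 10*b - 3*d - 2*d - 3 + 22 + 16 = b^2 + b*(12 - d) - 5*d + 35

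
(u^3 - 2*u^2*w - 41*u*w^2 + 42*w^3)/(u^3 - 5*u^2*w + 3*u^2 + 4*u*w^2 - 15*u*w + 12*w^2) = (u^2 - u*w - 42*w^2)/(u^2 - 4*u*w + 3*u - 12*w)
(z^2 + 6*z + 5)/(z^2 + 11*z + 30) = (z + 1)/(z + 6)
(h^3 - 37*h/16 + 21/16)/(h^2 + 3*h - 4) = (h^2 + h - 21/16)/(h + 4)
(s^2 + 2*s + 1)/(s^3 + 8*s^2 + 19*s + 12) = (s + 1)/(s^2 + 7*s + 12)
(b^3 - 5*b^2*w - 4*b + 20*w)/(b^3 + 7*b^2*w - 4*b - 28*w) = (b - 5*w)/(b + 7*w)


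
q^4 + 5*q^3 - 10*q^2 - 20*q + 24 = (q - 2)*(q - 1)*(q + 2)*(q + 6)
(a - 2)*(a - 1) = a^2 - 3*a + 2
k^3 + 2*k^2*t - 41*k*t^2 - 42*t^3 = (k - 6*t)*(k + t)*(k + 7*t)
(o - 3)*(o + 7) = o^2 + 4*o - 21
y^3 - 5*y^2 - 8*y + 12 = (y - 6)*(y - 1)*(y + 2)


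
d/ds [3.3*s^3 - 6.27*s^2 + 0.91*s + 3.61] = 9.9*s^2 - 12.54*s + 0.91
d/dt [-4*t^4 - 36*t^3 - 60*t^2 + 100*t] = -16*t^3 - 108*t^2 - 120*t + 100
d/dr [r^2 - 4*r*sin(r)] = -4*r*cos(r) + 2*r - 4*sin(r)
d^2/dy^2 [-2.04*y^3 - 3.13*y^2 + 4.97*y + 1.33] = -12.24*y - 6.26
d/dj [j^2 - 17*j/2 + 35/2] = 2*j - 17/2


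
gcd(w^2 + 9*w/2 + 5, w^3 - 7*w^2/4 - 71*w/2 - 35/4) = 1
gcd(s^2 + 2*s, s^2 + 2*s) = s^2 + 2*s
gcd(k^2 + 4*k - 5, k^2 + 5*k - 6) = k - 1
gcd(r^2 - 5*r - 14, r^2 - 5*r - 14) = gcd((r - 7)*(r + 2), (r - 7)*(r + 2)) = r^2 - 5*r - 14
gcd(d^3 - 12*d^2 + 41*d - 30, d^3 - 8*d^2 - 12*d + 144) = d - 6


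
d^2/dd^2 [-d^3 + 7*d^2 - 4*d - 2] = 14 - 6*d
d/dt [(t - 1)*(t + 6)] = 2*t + 5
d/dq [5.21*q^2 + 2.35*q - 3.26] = 10.42*q + 2.35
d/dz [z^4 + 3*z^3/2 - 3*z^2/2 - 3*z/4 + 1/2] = 4*z^3 + 9*z^2/2 - 3*z - 3/4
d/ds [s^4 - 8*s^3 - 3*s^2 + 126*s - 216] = 4*s^3 - 24*s^2 - 6*s + 126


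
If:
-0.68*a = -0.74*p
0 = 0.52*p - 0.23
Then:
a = 0.48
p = 0.44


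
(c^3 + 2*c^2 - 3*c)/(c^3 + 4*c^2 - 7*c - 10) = c*(c^2 + 2*c - 3)/(c^3 + 4*c^2 - 7*c - 10)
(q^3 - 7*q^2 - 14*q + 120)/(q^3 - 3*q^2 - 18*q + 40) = (q - 6)/(q - 2)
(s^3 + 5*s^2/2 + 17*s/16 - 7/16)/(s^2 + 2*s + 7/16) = (4*s^2 + 3*s - 1)/(4*s + 1)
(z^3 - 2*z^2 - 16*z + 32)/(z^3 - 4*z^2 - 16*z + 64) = (z - 2)/(z - 4)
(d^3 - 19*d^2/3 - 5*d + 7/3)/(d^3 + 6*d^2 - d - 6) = (3*d^2 - 22*d + 7)/(3*(d^2 + 5*d - 6))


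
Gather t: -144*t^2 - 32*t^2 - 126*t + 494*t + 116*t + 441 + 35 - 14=-176*t^2 + 484*t + 462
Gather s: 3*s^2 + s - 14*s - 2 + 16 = 3*s^2 - 13*s + 14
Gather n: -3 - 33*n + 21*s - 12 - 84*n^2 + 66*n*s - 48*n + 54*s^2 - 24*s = -84*n^2 + n*(66*s - 81) + 54*s^2 - 3*s - 15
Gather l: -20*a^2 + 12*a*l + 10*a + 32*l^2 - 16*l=-20*a^2 + 10*a + 32*l^2 + l*(12*a - 16)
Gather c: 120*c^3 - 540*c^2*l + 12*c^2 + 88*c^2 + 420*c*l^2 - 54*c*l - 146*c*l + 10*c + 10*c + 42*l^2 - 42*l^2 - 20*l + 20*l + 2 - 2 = 120*c^3 + c^2*(100 - 540*l) + c*(420*l^2 - 200*l + 20)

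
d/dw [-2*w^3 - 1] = -6*w^2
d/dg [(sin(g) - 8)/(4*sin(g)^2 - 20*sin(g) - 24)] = (16*sin(g) + cos(g)^2 - 47)*cos(g)/(4*(sin(g) - 6)^2*(sin(g) + 1)^2)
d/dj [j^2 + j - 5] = 2*j + 1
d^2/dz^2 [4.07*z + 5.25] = 0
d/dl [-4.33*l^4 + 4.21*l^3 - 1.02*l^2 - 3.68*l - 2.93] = -17.32*l^3 + 12.63*l^2 - 2.04*l - 3.68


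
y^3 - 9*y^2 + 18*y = y*(y - 6)*(y - 3)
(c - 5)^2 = c^2 - 10*c + 25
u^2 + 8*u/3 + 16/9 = (u + 4/3)^2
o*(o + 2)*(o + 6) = o^3 + 8*o^2 + 12*o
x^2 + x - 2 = (x - 1)*(x + 2)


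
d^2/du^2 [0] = 0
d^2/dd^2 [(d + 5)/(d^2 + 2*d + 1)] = 2*(d + 13)/(d^4 + 4*d^3 + 6*d^2 + 4*d + 1)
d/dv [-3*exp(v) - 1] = -3*exp(v)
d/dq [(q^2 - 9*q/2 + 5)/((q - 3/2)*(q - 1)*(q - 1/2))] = 2*(-8*q^4 + 72*q^3 - 206*q^2 + 228*q - 83)/(16*q^6 - 96*q^5 + 232*q^4 - 288*q^3 + 193*q^2 - 66*q + 9)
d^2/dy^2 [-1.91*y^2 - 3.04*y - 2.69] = -3.82000000000000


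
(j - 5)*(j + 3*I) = j^2 - 5*j + 3*I*j - 15*I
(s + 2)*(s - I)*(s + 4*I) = s^3 + 2*s^2 + 3*I*s^2 + 4*s + 6*I*s + 8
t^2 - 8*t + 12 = (t - 6)*(t - 2)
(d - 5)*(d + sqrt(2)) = d^2 - 5*d + sqrt(2)*d - 5*sqrt(2)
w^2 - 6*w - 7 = (w - 7)*(w + 1)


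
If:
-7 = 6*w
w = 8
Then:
No Solution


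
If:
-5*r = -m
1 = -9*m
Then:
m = -1/9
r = -1/45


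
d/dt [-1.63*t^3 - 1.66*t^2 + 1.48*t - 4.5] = -4.89*t^2 - 3.32*t + 1.48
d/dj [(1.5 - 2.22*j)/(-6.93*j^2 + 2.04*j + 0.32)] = (-15.3846*j^2 + 20.79*j - 3.7704)/(48.0249*j^4 - 28.2744*j^3 - 0.2736*j^2 + 1.3056*j + 0.1024)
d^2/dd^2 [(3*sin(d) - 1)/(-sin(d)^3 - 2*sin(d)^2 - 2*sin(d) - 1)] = (12*sin(d)^6 - 3*sin(d)^5 - 49*sin(d)^4 - 46*sin(d)^3 + 27*sin(d)^2 + 43*sin(d) + 16)/((sin(d) + 1)^2*(sin(d)^2 + sin(d) + 1)^3)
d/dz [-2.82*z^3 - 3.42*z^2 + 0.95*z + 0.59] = -8.46*z^2 - 6.84*z + 0.95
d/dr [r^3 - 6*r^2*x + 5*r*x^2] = 3*r^2 - 12*r*x + 5*x^2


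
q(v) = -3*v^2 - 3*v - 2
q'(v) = -6*v - 3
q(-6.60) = -112.88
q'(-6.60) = 36.60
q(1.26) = -10.54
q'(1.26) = -10.56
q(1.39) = -11.97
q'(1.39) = -11.34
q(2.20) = -23.12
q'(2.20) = -16.20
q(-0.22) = -1.49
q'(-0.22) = -1.68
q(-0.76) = -1.45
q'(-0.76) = 1.56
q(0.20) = -2.72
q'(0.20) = -4.20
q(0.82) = -6.48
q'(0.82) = -7.92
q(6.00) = -128.00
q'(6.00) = -39.00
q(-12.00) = -398.00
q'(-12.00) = 69.00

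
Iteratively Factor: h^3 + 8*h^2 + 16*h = (h + 4)*(h^2 + 4*h) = h*(h + 4)*(h + 4)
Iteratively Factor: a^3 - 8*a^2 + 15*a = (a - 3)*(a^2 - 5*a) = (a - 5)*(a - 3)*(a)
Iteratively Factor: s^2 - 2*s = (s - 2)*(s)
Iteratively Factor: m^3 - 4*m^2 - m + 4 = (m - 1)*(m^2 - 3*m - 4) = (m - 1)*(m + 1)*(m - 4)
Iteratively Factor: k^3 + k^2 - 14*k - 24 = (k + 3)*(k^2 - 2*k - 8) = (k - 4)*(k + 3)*(k + 2)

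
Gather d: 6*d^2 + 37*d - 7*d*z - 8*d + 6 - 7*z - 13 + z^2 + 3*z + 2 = 6*d^2 + d*(29 - 7*z) + z^2 - 4*z - 5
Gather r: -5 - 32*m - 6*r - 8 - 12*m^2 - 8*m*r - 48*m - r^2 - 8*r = -12*m^2 - 80*m - r^2 + r*(-8*m - 14) - 13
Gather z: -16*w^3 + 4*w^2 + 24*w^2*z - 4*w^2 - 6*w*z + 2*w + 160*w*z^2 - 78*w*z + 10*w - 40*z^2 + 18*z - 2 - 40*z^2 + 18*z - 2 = -16*w^3 + 12*w + z^2*(160*w - 80) + z*(24*w^2 - 84*w + 36) - 4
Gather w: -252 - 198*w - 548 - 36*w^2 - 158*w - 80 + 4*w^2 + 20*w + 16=-32*w^2 - 336*w - 864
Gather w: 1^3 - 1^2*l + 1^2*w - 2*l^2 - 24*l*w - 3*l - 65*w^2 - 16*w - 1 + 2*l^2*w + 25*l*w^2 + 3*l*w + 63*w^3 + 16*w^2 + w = -2*l^2 - 4*l + 63*w^3 + w^2*(25*l - 49) + w*(2*l^2 - 21*l - 14)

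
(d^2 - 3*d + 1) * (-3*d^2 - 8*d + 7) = -3*d^4 + d^3 + 28*d^2 - 29*d + 7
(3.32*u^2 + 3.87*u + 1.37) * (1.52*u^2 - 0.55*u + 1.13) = 5.0464*u^4 + 4.0564*u^3 + 3.7055*u^2 + 3.6196*u + 1.5481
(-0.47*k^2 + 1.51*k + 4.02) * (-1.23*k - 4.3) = 0.5781*k^3 + 0.1637*k^2 - 11.4376*k - 17.286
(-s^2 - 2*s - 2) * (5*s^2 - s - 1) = -5*s^4 - 9*s^3 - 7*s^2 + 4*s + 2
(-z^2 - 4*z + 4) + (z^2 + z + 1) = 5 - 3*z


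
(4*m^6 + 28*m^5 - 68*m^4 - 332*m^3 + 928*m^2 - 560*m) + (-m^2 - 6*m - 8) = 4*m^6 + 28*m^5 - 68*m^4 - 332*m^3 + 927*m^2 - 566*m - 8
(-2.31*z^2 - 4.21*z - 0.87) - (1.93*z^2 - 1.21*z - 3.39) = -4.24*z^2 - 3.0*z + 2.52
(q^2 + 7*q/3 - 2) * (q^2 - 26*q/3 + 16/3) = q^4 - 19*q^3/3 - 152*q^2/9 + 268*q/9 - 32/3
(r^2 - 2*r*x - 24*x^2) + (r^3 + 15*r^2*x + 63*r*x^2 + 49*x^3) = r^3 + 15*r^2*x + r^2 + 63*r*x^2 - 2*r*x + 49*x^3 - 24*x^2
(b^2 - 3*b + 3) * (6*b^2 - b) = 6*b^4 - 19*b^3 + 21*b^2 - 3*b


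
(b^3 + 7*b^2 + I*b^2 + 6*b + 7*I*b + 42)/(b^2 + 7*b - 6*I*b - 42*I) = (b^2 + I*b + 6)/(b - 6*I)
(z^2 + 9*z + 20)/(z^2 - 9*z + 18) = (z^2 + 9*z + 20)/(z^2 - 9*z + 18)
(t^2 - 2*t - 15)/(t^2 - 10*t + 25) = (t + 3)/(t - 5)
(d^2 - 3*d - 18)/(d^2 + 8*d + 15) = (d - 6)/(d + 5)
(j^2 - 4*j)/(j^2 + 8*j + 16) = j*(j - 4)/(j^2 + 8*j + 16)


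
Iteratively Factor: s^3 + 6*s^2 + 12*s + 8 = (s + 2)*(s^2 + 4*s + 4) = (s + 2)^2*(s + 2)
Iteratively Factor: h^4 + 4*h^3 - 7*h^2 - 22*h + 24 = (h + 3)*(h^3 + h^2 - 10*h + 8) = (h + 3)*(h + 4)*(h^2 - 3*h + 2) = (h - 1)*(h + 3)*(h + 4)*(h - 2)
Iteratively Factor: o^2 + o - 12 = (o - 3)*(o + 4)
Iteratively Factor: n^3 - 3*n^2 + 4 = (n - 2)*(n^2 - n - 2) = (n - 2)*(n + 1)*(n - 2)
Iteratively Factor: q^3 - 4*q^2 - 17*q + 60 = (q - 3)*(q^2 - q - 20) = (q - 5)*(q - 3)*(q + 4)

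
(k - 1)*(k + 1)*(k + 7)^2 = k^4 + 14*k^3 + 48*k^2 - 14*k - 49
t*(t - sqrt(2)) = t^2 - sqrt(2)*t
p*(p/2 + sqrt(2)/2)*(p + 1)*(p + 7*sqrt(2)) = p^4/2 + p^3/2 + 4*sqrt(2)*p^3 + 4*sqrt(2)*p^2 + 7*p^2 + 7*p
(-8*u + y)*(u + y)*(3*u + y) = -24*u^3 - 29*u^2*y - 4*u*y^2 + y^3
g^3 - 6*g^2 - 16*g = g*(g - 8)*(g + 2)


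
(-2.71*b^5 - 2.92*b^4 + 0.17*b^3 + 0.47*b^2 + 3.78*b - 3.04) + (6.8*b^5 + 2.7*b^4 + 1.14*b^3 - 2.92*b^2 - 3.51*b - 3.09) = 4.09*b^5 - 0.22*b^4 + 1.31*b^3 - 2.45*b^2 + 0.27*b - 6.13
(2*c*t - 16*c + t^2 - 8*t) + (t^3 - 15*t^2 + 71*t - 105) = 2*c*t - 16*c + t^3 - 14*t^2 + 63*t - 105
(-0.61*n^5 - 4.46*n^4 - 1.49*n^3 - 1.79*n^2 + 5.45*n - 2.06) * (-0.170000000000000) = 0.1037*n^5 + 0.7582*n^4 + 0.2533*n^3 + 0.3043*n^2 - 0.9265*n + 0.3502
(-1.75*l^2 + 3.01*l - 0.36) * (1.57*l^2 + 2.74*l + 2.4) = -2.7475*l^4 - 0.0693000000000001*l^3 + 3.4822*l^2 + 6.2376*l - 0.864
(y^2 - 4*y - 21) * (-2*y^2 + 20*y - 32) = -2*y^4 + 28*y^3 - 70*y^2 - 292*y + 672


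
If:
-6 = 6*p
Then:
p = -1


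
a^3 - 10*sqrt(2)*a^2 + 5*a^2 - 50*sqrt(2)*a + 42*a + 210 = (a + 5)*(a - 7*sqrt(2))*(a - 3*sqrt(2))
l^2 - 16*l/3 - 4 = (l - 6)*(l + 2/3)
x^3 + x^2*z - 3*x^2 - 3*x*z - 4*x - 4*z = (x - 4)*(x + 1)*(x + z)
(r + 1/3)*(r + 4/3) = r^2 + 5*r/3 + 4/9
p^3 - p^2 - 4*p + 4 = (p - 2)*(p - 1)*(p + 2)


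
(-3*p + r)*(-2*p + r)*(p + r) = 6*p^3 + p^2*r - 4*p*r^2 + r^3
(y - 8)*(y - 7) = y^2 - 15*y + 56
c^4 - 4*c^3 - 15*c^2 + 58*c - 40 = (c - 5)*(c - 2)*(c - 1)*(c + 4)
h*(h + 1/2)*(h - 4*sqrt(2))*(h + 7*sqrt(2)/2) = h^4 - sqrt(2)*h^3/2 + h^3/2 - 28*h^2 - sqrt(2)*h^2/4 - 14*h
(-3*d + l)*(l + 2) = -3*d*l - 6*d + l^2 + 2*l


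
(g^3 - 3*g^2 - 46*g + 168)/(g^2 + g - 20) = (g^2 + g - 42)/(g + 5)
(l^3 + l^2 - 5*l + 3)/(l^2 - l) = l + 2 - 3/l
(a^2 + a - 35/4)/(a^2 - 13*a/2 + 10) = (a + 7/2)/(a - 4)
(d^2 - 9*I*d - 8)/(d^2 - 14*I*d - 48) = (d - I)/(d - 6*I)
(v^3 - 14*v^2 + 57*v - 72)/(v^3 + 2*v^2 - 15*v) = (v^2 - 11*v + 24)/(v*(v + 5))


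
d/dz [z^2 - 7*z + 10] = 2*z - 7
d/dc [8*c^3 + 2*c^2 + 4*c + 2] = 24*c^2 + 4*c + 4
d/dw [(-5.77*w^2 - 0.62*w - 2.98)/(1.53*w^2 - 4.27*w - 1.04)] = (25.5865*w^2 + 21.1204*w - 12.0798)/(2.3409*w^4 - 13.0662*w^3 + 15.0505*w^2 + 8.8816*w + 1.0816)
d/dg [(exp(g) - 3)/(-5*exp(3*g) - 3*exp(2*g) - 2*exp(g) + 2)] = ((exp(g) - 3)*(15*exp(2*g) + 6*exp(g) + 2) - 5*exp(3*g) - 3*exp(2*g) - 2*exp(g) + 2)*exp(g)/(5*exp(3*g) + 3*exp(2*g) + 2*exp(g) - 2)^2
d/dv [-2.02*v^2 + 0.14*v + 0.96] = 0.14 - 4.04*v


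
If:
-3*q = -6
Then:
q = 2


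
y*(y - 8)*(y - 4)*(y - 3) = y^4 - 15*y^3 + 68*y^2 - 96*y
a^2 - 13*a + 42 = (a - 7)*(a - 6)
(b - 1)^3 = b^3 - 3*b^2 + 3*b - 1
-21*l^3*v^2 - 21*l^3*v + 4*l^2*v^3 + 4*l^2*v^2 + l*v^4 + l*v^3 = v*(-3*l + v)*(7*l + v)*(l*v + l)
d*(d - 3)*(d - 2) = d^3 - 5*d^2 + 6*d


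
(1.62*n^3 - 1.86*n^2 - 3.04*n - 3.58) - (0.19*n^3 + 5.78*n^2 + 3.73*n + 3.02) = 1.43*n^3 - 7.64*n^2 - 6.77*n - 6.6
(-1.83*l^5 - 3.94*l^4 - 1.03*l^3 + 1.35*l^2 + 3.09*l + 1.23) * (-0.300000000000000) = 0.549*l^5 + 1.182*l^4 + 0.309*l^3 - 0.405*l^2 - 0.927*l - 0.369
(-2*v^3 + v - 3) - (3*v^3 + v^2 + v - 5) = -5*v^3 - v^2 + 2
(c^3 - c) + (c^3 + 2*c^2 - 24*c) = 2*c^3 + 2*c^2 - 25*c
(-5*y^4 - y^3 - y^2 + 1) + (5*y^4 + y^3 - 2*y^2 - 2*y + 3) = -3*y^2 - 2*y + 4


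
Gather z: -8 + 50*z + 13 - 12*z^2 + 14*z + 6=-12*z^2 + 64*z + 11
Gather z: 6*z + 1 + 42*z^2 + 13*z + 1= 42*z^2 + 19*z + 2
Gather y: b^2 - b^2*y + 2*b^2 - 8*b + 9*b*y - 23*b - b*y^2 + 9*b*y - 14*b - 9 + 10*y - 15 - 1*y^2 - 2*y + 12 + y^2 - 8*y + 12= 3*b^2 - b*y^2 - 45*b + y*(-b^2 + 18*b)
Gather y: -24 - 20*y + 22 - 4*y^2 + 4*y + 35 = -4*y^2 - 16*y + 33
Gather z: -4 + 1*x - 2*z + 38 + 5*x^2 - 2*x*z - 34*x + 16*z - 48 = 5*x^2 - 33*x + z*(14 - 2*x) - 14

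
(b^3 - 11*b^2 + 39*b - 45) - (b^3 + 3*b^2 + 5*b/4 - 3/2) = -14*b^2 + 151*b/4 - 87/2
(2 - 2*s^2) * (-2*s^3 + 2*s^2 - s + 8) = 4*s^5 - 4*s^4 - 2*s^3 - 12*s^2 - 2*s + 16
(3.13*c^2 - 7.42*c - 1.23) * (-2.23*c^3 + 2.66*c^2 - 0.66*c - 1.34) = -6.9799*c^5 + 24.8724*c^4 - 19.0601*c^3 - 2.5688*c^2 + 10.7546*c + 1.6482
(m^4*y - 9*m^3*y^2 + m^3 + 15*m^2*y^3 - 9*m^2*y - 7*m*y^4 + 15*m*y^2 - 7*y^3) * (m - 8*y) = m^5*y - 17*m^4*y^2 + m^4 + 87*m^3*y^3 - 17*m^3*y - 127*m^2*y^4 + 87*m^2*y^2 + 56*m*y^5 - 127*m*y^3 + 56*y^4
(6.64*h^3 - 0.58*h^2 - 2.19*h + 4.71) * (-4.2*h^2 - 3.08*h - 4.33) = -27.888*h^5 - 18.0152*h^4 - 17.7668*h^3 - 10.5254*h^2 - 5.0241*h - 20.3943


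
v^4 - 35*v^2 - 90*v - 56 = (v - 7)*(v + 1)*(v + 2)*(v + 4)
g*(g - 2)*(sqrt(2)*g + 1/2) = sqrt(2)*g^3 - 2*sqrt(2)*g^2 + g^2/2 - g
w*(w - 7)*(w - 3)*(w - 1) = w^4 - 11*w^3 + 31*w^2 - 21*w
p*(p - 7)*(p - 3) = p^3 - 10*p^2 + 21*p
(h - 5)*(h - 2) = h^2 - 7*h + 10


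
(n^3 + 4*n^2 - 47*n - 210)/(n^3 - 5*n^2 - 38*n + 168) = (n + 5)/(n - 4)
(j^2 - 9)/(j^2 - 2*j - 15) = (j - 3)/(j - 5)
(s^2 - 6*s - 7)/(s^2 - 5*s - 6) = (s - 7)/(s - 6)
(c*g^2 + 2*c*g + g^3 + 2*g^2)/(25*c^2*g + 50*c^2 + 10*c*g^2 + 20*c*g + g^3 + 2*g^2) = g*(c + g)/(25*c^2 + 10*c*g + g^2)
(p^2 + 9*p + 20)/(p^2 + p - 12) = (p + 5)/(p - 3)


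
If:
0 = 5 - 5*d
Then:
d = 1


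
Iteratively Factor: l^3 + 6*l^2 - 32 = (l + 4)*(l^2 + 2*l - 8) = (l + 4)^2*(l - 2)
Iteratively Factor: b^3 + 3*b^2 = (b + 3)*(b^2) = b*(b + 3)*(b)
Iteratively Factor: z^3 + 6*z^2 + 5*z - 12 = (z + 3)*(z^2 + 3*z - 4) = (z + 3)*(z + 4)*(z - 1)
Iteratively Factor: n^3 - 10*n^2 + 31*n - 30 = (n - 2)*(n^2 - 8*n + 15) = (n - 5)*(n - 2)*(n - 3)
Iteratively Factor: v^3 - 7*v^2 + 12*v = (v)*(v^2 - 7*v + 12) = v*(v - 4)*(v - 3)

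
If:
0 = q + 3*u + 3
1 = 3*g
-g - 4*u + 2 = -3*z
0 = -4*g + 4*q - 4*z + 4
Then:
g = 1/3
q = -23/13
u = -16/39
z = -43/39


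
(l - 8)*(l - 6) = l^2 - 14*l + 48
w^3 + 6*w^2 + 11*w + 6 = (w + 1)*(w + 2)*(w + 3)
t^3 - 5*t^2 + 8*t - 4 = (t - 2)^2*(t - 1)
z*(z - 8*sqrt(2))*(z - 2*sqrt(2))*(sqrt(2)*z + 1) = sqrt(2)*z^4 - 19*z^3 + 22*sqrt(2)*z^2 + 32*z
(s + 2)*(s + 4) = s^2 + 6*s + 8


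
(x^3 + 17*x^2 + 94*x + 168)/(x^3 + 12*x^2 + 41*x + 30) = (x^2 + 11*x + 28)/(x^2 + 6*x + 5)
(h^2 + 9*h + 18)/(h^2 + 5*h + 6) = (h + 6)/(h + 2)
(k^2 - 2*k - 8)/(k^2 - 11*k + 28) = (k + 2)/(k - 7)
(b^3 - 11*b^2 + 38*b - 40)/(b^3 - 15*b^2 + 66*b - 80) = (b - 4)/(b - 8)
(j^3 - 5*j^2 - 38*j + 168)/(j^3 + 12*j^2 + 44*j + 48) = (j^2 - 11*j + 28)/(j^2 + 6*j + 8)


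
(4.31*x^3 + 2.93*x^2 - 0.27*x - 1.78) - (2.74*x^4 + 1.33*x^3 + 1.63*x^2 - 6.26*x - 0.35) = -2.74*x^4 + 2.98*x^3 + 1.3*x^2 + 5.99*x - 1.43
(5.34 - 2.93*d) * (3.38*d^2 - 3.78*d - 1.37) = -9.9034*d^3 + 29.1246*d^2 - 16.1711*d - 7.3158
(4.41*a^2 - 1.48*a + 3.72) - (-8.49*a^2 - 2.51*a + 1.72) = 12.9*a^2 + 1.03*a + 2.0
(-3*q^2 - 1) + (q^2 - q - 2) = -2*q^2 - q - 3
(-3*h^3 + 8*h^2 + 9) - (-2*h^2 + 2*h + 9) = -3*h^3 + 10*h^2 - 2*h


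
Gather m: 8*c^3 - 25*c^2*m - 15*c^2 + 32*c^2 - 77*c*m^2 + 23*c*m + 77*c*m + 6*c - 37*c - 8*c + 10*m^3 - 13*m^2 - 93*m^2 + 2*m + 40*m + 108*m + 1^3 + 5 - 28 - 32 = 8*c^3 + 17*c^2 - 39*c + 10*m^3 + m^2*(-77*c - 106) + m*(-25*c^2 + 100*c + 150) - 54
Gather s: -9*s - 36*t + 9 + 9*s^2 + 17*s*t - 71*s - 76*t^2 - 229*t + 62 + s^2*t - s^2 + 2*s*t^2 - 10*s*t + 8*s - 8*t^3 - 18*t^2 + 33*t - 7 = s^2*(t + 8) + s*(2*t^2 + 7*t - 72) - 8*t^3 - 94*t^2 - 232*t + 64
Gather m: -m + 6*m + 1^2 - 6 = 5*m - 5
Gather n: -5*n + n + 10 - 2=8 - 4*n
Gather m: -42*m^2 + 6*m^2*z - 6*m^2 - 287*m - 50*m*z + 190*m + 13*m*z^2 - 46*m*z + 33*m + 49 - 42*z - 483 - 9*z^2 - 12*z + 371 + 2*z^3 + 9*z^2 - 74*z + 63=m^2*(6*z - 48) + m*(13*z^2 - 96*z - 64) + 2*z^3 - 128*z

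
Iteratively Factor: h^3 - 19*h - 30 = (h - 5)*(h^2 + 5*h + 6) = (h - 5)*(h + 2)*(h + 3)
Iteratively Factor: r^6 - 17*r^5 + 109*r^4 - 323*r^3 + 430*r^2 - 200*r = (r - 2)*(r^5 - 15*r^4 + 79*r^3 - 165*r^2 + 100*r) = (r - 5)*(r - 2)*(r^4 - 10*r^3 + 29*r^2 - 20*r) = (r - 5)^2*(r - 2)*(r^3 - 5*r^2 + 4*r) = (r - 5)^2*(r - 4)*(r - 2)*(r^2 - r) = (r - 5)^2*(r - 4)*(r - 2)*(r - 1)*(r)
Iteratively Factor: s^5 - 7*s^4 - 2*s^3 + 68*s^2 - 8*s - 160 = (s - 4)*(s^4 - 3*s^3 - 14*s^2 + 12*s + 40) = (s - 4)*(s - 2)*(s^3 - s^2 - 16*s - 20) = (s - 5)*(s - 4)*(s - 2)*(s^2 + 4*s + 4) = (s - 5)*(s - 4)*(s - 2)*(s + 2)*(s + 2)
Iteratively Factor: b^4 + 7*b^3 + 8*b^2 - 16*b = (b + 4)*(b^3 + 3*b^2 - 4*b) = (b - 1)*(b + 4)*(b^2 + 4*b) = b*(b - 1)*(b + 4)*(b + 4)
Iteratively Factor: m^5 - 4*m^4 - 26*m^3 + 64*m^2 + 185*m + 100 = (m + 4)*(m^4 - 8*m^3 + 6*m^2 + 40*m + 25) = (m + 1)*(m + 4)*(m^3 - 9*m^2 + 15*m + 25) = (m + 1)^2*(m + 4)*(m^2 - 10*m + 25) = (m - 5)*(m + 1)^2*(m + 4)*(m - 5)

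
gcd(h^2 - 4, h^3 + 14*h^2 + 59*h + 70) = h + 2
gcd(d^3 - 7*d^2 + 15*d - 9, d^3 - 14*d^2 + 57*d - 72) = d^2 - 6*d + 9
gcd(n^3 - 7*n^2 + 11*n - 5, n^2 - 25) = n - 5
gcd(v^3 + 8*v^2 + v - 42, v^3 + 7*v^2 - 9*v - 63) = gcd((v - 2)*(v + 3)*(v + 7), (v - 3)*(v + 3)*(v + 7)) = v^2 + 10*v + 21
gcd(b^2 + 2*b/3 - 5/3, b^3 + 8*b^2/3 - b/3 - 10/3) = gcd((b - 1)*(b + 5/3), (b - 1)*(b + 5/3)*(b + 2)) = b^2 + 2*b/3 - 5/3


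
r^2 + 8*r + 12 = (r + 2)*(r + 6)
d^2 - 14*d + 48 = (d - 8)*(d - 6)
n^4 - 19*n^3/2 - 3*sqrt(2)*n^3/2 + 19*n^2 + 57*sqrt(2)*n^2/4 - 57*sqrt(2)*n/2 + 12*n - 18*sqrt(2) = (n - 6)*(n - 4)*(n + 1/2)*(n - 3*sqrt(2)/2)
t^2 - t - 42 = (t - 7)*(t + 6)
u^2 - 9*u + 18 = (u - 6)*(u - 3)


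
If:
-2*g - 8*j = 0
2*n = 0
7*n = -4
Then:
No Solution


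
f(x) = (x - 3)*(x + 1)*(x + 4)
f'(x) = (x - 3)*(x + 1) + (x - 3)*(x + 4) + (x + 1)*(x + 4)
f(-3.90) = 2.00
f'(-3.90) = 19.03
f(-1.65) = 7.10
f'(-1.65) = -9.43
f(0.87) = -19.40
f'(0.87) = -5.25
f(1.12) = -20.41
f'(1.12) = -2.76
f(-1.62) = 6.82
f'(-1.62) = -9.61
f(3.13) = 3.83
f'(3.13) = 30.91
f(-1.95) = 9.64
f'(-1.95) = -7.39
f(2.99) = -0.28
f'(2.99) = 27.78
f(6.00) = 210.00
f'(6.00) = 121.00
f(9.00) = 780.00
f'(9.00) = 268.00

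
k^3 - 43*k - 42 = (k - 7)*(k + 1)*(k + 6)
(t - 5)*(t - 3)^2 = t^3 - 11*t^2 + 39*t - 45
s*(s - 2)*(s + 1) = s^3 - s^2 - 2*s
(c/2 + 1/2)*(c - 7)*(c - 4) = c^3/2 - 5*c^2 + 17*c/2 + 14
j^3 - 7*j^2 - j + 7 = (j - 7)*(j - 1)*(j + 1)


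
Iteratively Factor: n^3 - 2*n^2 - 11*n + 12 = (n - 1)*(n^2 - n - 12) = (n - 4)*(n - 1)*(n + 3)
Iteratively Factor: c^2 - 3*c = (c - 3)*(c)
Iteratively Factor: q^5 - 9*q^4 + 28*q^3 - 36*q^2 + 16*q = (q - 4)*(q^4 - 5*q^3 + 8*q^2 - 4*q) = (q - 4)*(q - 1)*(q^3 - 4*q^2 + 4*q) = (q - 4)*(q - 2)*(q - 1)*(q^2 - 2*q) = (q - 4)*(q - 2)^2*(q - 1)*(q)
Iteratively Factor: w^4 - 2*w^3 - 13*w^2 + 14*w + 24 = (w + 1)*(w^3 - 3*w^2 - 10*w + 24) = (w + 1)*(w + 3)*(w^2 - 6*w + 8) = (w - 4)*(w + 1)*(w + 3)*(w - 2)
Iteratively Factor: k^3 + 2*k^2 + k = (k + 1)*(k^2 + k) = k*(k + 1)*(k + 1)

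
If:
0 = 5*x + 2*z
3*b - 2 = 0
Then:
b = 2/3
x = -2*z/5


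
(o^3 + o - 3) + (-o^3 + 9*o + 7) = 10*o + 4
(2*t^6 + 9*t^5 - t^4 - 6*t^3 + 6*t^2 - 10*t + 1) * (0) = 0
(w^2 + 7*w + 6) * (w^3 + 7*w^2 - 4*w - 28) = w^5 + 14*w^4 + 51*w^3 - 14*w^2 - 220*w - 168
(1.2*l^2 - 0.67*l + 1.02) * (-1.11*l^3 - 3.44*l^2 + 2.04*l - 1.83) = -1.332*l^5 - 3.3843*l^4 + 3.6206*l^3 - 7.0716*l^2 + 3.3069*l - 1.8666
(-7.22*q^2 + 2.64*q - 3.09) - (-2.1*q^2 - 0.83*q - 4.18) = -5.12*q^2 + 3.47*q + 1.09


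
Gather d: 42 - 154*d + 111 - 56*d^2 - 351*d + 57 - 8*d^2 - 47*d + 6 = -64*d^2 - 552*d + 216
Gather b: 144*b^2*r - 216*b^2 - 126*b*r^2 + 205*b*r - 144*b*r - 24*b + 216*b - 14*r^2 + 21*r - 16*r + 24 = b^2*(144*r - 216) + b*(-126*r^2 + 61*r + 192) - 14*r^2 + 5*r + 24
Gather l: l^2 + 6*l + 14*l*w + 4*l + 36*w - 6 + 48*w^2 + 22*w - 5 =l^2 + l*(14*w + 10) + 48*w^2 + 58*w - 11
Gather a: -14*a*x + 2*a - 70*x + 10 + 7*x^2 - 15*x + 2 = a*(2 - 14*x) + 7*x^2 - 85*x + 12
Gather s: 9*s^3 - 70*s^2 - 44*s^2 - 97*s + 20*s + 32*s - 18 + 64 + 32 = 9*s^3 - 114*s^2 - 45*s + 78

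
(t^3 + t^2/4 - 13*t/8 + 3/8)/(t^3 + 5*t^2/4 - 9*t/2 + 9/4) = (8*t^2 + 10*t - 3)/(2*(4*t^2 + 9*t - 9))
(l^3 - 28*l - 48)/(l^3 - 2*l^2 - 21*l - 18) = (l^2 + 6*l + 8)/(l^2 + 4*l + 3)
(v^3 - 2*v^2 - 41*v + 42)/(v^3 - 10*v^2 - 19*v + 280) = (v^2 + 5*v - 6)/(v^2 - 3*v - 40)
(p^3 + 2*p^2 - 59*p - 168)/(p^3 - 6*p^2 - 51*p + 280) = (p + 3)/(p - 5)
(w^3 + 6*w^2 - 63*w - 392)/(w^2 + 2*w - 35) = (w^2 - w - 56)/(w - 5)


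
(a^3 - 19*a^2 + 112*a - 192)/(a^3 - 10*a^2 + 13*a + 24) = (a - 8)/(a + 1)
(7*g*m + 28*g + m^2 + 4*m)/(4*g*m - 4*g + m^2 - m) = (7*g*m + 28*g + m^2 + 4*m)/(4*g*m - 4*g + m^2 - m)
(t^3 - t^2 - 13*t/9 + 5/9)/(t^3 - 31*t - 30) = (t^2 - 2*t + 5/9)/(t^2 - t - 30)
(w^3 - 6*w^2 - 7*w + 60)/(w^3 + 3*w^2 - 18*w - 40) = (w^2 - 2*w - 15)/(w^2 + 7*w + 10)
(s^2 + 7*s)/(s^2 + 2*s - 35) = s/(s - 5)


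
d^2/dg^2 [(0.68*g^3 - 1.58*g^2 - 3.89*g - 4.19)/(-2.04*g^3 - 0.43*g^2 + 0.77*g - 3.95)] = (14.343648*g^6 + 90.72288*g^5 + 310.36356*g^4 - 103.226234*g^3 - 414.681426*g^2 - 314.203164*g + 63.701842)/(8.489664*g^9 + 5.368464*g^8 - 8.481708*g^7 + 45.341803*g^6 + 23.991069*g^5 - 34.272054*g^4 + 87.183697*g^3 + 27.15309*g^2 - 36.041775*g + 61.629875)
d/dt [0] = 0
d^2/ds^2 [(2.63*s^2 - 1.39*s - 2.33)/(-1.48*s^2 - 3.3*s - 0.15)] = (31.779152*s^3 + 34.124952*s^2 + 66.42684*s + 48.21843)/(3.241792*s^6 + 21.68496*s^5 + 49.33728*s^4 + 40.3326*s^3 + 5.0004*s^2 + 0.22275*s + 0.003375)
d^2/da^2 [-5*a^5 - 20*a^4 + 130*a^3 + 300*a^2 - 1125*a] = -100*a^3 - 240*a^2 + 780*a + 600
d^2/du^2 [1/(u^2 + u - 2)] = 2*(-u^2 - u + (2*u + 1)^2 + 2)/(u^2 + u - 2)^3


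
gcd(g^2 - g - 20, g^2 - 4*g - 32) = g + 4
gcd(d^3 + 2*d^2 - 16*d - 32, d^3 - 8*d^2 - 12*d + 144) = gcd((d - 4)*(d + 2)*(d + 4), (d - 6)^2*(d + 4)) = d + 4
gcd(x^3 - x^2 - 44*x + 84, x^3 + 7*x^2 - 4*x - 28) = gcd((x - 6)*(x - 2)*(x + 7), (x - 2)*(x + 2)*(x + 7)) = x^2 + 5*x - 14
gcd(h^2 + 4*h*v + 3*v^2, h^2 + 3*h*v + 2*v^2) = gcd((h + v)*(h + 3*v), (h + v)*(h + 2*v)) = h + v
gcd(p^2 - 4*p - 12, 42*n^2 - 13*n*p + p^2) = 1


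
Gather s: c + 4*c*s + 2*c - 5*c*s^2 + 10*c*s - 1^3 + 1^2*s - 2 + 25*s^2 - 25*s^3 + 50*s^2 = 3*c - 25*s^3 + s^2*(75 - 5*c) + s*(14*c + 1) - 3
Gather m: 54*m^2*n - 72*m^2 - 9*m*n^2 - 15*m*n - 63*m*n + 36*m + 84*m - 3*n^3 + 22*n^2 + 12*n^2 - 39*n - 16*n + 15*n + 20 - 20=m^2*(54*n - 72) + m*(-9*n^2 - 78*n + 120) - 3*n^3 + 34*n^2 - 40*n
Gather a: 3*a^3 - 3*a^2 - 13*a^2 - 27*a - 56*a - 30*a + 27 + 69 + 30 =3*a^3 - 16*a^2 - 113*a + 126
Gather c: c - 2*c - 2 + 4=2 - c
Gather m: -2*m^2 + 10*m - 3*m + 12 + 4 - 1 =-2*m^2 + 7*m + 15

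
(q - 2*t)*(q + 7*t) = q^2 + 5*q*t - 14*t^2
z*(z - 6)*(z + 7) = z^3 + z^2 - 42*z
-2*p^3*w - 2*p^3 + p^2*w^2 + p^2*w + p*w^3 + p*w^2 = (-p + w)*(2*p + w)*(p*w + p)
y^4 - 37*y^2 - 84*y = y*(y - 7)*(y + 3)*(y + 4)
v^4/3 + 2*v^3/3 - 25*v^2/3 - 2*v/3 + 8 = (v/3 + 1/3)*(v - 4)*(v - 1)*(v + 6)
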